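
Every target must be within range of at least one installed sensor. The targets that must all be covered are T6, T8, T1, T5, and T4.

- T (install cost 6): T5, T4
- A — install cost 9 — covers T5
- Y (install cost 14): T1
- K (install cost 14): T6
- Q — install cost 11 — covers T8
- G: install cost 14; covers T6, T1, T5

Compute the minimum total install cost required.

Choose T, Q, and G: together they cover T6, T8, T1, T5, T4 — every target.
Total install cost: 6 + 11 + 14 = 31.
No cover costs less than 31.

31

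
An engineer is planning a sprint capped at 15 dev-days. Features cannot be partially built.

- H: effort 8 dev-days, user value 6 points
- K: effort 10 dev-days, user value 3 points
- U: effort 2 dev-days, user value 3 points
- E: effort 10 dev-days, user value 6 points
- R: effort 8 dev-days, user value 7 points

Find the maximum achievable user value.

Allowing fractional choices, the relaxed optimum would be about 13.8, but features are indivisible.
U + E: effort 2 + 10 = 12 ≤ 15, user value 3 + 6 = 9.
H + U: effort 8 + 2 = 10 ≤ 15, user value 6 + 3 = 9.
U + R: effort 2 + 8 = 10 ≤ 15, user value 3 + 7 = 10.
Best is U and R with total user value 10.

10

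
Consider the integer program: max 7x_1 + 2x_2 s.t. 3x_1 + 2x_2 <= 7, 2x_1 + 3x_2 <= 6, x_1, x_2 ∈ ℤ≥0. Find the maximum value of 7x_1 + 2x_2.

Relaxing integrality, the LP optimum is 16.33 at (x_1,x_2) = (2.33, 0), which is not an integer point.
(x_1,x_2)=(2,0): 3·2+2·0=6≤7, 2·2+3·0=4≤6, objective 14.
(x_1,x_2)=(1,1): 3·1+2·1=5≤7, 2·1+3·1=5≤6, objective 9.
(x_1,x_2)=(1,0): 3·1+2·0=3≤7, 2·1+3·0=2≤6, objective 7.
Maximum is 14 at (x_1,x_2)=(2,0).

14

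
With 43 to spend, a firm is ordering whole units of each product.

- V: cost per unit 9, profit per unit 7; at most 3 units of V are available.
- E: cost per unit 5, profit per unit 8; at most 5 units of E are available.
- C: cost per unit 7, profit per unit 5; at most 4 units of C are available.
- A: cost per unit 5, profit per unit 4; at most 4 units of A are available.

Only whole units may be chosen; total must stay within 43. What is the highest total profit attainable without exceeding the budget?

This is a bounded integer knapsack.
Take 2×V and 5×E: cost 43 ≤ 43, profit 2·7 + 5·8 = 54.
E has the best ratio (8/5) and is taken to its limit of 5; remaining capacity is filled optimally with the others.

54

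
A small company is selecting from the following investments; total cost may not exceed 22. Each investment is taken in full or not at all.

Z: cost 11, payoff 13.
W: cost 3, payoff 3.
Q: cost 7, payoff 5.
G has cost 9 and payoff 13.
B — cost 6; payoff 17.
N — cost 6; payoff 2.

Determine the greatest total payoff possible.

Take Q, G, and B: cost 7 + 9 + 6 = 22 ≤ 22, payoff 5 + 13 + 17 = 35.
No other feasible combination does better.

35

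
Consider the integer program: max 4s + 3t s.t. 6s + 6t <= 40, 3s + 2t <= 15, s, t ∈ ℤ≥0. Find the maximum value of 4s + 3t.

Relaxing integrality, the LP optimum is 21.67 at (s,t) = (1.67, 5), which is not an integer point.
(s,t)=(3,3): 6·3+6·3=36≤40, 3·3+2·3=15≤15, objective 21.
(s,t)=(2,4): 6·2+6·4=36≤40, 3·2+2·4=14≤15, objective 20.
Maximum is 21 at (s,t)=(3,3).

21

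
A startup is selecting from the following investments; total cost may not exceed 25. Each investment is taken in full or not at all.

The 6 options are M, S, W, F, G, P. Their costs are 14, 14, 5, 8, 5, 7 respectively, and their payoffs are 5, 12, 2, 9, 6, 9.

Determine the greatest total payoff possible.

26

Allowing fractional choices, the relaxed optimum would be about 28.3, but investments are indivisible.
F + G + P: cost 8 + 5 + 7 = 20 ≤ 25, payoff 9 + 6 + 9 = 24.
W + F + G + P: cost 5 + 8 + 5 + 7 = 25 ≤ 25, payoff 2 + 9 + 6 + 9 = 26.
Best is W, F, G, and P with total payoff 26.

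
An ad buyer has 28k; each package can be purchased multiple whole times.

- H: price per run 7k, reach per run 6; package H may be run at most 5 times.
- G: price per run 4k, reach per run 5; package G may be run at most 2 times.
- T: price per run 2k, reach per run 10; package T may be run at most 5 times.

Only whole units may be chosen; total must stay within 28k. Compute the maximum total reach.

67

1×H, 2×G, and 5×T: price 25 ≤ 28, reach 1·6 + 2·5 + 5·10 = 66.
2×H, 1×G, and 5×T: price 28 ≤ 28, reach 2·6 + 1·5 + 5·10 = 67.
Best is 67.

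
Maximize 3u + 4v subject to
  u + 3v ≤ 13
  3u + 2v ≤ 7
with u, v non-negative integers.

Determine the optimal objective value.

12

(u,v)=(0,3) is feasible, giving 12.
(u,v)=(1,2) is feasible, giving 11.
(u,v)=(0,2) is feasible, giving 8.
No feasible integer point exceeds 12.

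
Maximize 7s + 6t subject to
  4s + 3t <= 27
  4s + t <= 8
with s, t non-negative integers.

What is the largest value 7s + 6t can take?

48

(s,t)=(0,8): 4·0+3·8=24≤27, 4·0+1·8=8≤8, objective 48.
(s,t)=(0,7): 4·0+3·7=21≤27, 4·0+1·7=7≤8, objective 42.
Maximum is 48 at (s,t)=(0,8).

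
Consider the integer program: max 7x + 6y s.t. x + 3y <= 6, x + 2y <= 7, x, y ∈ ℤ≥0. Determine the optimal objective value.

(x,y)=(6,0): 1·6+3·0=6≤6, 1·6+2·0=6≤7, objective 42.
(x,y)=(5,0): 1·5+3·0=5≤6, 1·5+2·0=5≤7, objective 35.
No feasible integer point exceeds 42.

42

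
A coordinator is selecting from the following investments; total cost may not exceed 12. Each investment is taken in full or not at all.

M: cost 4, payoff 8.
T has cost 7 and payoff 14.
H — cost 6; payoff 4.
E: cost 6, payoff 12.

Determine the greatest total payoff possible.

22

Allowing fractional choices, the relaxed optimum would be about 24.0, but investments are indivisible.
M + T: cost 4 + 7 = 11 ≤ 12, payoff 8 + 14 = 22.
M + E: cost 4 + 6 = 10 ≤ 12, payoff 8 + 12 = 20.
Best is M and T with total payoff 22.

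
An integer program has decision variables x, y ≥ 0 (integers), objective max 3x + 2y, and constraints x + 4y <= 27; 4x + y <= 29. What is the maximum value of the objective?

28

Relaxing integrality, the LP optimum is 28.33 at (x,y) = (5.93, 5.27), which is not an integer point.
(x,y)=(6,5): 1·6+4·5=26≤27, 4·6+1·5=29≤29, objective 28.
(x,y)=(6,4): 1·6+4·4=22≤27, 4·6+1·4=28≤29, objective 26.
(x,y)=(5,5): 1·5+4·5=25≤27, 4·5+1·5=25≤29, objective 25.
The best lattice point is (6,5), giving 28.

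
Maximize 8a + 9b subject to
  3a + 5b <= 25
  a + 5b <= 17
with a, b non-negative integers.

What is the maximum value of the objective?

64

Relaxing integrality, the LP optimum is 66.67 at (a,b) = (8.33, 0), which is not an integer point.
(a,b)=(8,0) is feasible, giving 64.
(a,b)=(7,0) is feasible, giving 56.
The best lattice point is (8,0), giving 64.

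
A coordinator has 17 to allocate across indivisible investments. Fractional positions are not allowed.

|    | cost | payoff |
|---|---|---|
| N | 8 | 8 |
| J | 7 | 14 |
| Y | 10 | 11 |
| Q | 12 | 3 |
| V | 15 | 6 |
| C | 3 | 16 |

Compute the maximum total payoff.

Treat it as a binary knapsack problem.
Allowing fractional choices, the relaxed optimum would be about 37.7, but investments are indivisible.
J + Y: cost 7 + 10 = 17 ≤ 17, payoff 14 + 11 = 25.
J + C: cost 7 + 3 = 10 ≤ 17, payoff 14 + 16 = 30.
Y + C: cost 10 + 3 = 13 ≤ 17, payoff 11 + 16 = 27.
Best is J and C with total payoff 30.

30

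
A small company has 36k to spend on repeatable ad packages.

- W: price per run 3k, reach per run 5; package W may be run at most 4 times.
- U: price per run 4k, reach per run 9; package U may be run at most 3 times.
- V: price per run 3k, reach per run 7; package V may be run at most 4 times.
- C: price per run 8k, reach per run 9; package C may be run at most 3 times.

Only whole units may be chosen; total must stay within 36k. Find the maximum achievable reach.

75

Take 4×W, 3×U, and 4×V: price 36 ≤ 36, reach 4·5 + 3·9 + 4·7 = 75.
V has the best ratio (7/3) and is taken to its limit of 4; remaining capacity is filled optimally with the others.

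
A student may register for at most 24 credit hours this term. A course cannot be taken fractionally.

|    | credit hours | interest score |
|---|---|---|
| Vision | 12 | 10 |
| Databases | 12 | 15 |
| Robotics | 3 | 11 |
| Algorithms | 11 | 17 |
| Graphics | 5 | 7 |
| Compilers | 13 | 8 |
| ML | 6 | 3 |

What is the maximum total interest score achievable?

35

Take Robotics, Algorithms, and Graphics: credit hours 3 + 11 + 5 = 19 ≤ 24, interest score 11 + 17 + 7 = 35.
No other feasible combination does better.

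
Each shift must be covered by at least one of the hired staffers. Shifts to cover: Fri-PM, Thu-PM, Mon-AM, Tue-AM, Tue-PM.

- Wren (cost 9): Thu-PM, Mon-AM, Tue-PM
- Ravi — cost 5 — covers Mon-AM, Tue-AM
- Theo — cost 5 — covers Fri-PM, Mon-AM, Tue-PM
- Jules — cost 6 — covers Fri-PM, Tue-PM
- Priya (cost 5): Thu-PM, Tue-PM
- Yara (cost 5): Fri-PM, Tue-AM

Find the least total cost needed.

Choose Wren and Yara: together they cover Fri-PM, Thu-PM, Mon-AM, Tue-AM, Tue-PM — every shift.
Total cost: 9 + 5 = 14.

14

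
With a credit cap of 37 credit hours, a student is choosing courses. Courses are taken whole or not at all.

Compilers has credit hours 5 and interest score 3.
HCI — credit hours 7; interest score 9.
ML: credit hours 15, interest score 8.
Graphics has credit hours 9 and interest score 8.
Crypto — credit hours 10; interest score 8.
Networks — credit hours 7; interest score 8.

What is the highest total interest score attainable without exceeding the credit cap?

33

Compilers + HCI + Crypto + Networks: credit hours 5 + 7 + 10 + 7 = 29 ≤ 37, interest score 3 + 9 + 8 + 8 = 28.
Compilers + HCI + Graphics + Networks: credit hours 5 + 7 + 9 + 7 = 28 ≤ 37, interest score 3 + 9 + 8 + 8 = 28.
HCI + Graphics + Crypto + Networks: credit hours 7 + 9 + 10 + 7 = 33 ≤ 37, interest score 9 + 8 + 8 + 8 = 33.
Best is HCI, Graphics, Crypto, and Networks with total interest score 33.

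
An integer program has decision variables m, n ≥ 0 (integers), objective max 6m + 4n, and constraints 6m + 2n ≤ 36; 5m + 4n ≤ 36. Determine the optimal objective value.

40

Relaxing integrality, the LP optimum is 41.14 at (m,n) = (5.14, 2.57), which is not an integer point.
(m,n)=(4,4): 6·4+2·4=32≤36, 5·4+4·4=36≤36, objective 40.
(m,n)=(3,5): 6·3+2·5=28≤36, 5·3+4·5=35≤36, objective 38.
(m,n)=(5,2): 6·5+2·2=34≤36, 5·5+4·2=33≤36, objective 38.
Maximum is 40 at (m,n)=(4,4).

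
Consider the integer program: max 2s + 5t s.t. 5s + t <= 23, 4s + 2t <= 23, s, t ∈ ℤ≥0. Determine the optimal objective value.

55

(s,t)=(0,11): 5·0+1·11=11≤23, 4·0+2·11=22≤23, objective 55.
(s,t)=(0,10): 5·0+1·10=10≤23, 4·0+2·10=20≤23, objective 50.
No feasible integer point exceeds 55.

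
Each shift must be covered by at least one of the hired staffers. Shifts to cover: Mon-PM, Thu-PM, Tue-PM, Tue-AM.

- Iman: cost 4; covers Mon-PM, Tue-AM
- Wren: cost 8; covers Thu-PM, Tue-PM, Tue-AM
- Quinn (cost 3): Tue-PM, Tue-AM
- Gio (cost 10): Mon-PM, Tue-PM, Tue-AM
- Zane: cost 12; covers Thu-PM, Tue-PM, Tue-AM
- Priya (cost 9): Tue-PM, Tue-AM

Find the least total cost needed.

The greedy cost-per-new-shift heuristic would pick Quinn, Iman, and Wren for 15, but a cheaper cover exists.
Choose Iman and Wren: together they cover Mon-PM, Thu-PM, Tue-PM, Tue-AM — every shift.
Total cost: 4 + 8 = 12.
No cover costs less than 12.

12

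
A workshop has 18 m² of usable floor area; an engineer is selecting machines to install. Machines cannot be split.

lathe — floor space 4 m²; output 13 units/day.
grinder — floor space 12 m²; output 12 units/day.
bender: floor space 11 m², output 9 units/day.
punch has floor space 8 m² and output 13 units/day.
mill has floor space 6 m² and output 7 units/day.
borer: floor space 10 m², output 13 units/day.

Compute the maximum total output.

This is an integer program with binary decision variables.
Allowing fractional choices, the relaxed optimum would be about 33.8, but machines are indivisible.
lathe + punch: floor space 4 + 8 = 12 ≤ 18, output 13 + 13 = 26.
lathe + borer: floor space 4 + 10 = 14 ≤ 18, output 13 + 13 = 26.
lathe + punch + mill: floor space 4 + 8 + 6 = 18 ≤ 18, output 13 + 13 + 7 = 33.
Best is lathe, punch, and mill with total output 33.

33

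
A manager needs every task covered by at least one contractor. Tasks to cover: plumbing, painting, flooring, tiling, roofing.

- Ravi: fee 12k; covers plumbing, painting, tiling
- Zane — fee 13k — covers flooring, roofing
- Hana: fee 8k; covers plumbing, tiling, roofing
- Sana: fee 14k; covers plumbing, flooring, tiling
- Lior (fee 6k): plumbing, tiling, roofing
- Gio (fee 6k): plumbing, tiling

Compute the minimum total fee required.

The greedy cost-per-new-task heuristic would pick Lior, Ravi, and Zane for 31, but a cheaper cover exists.
Choose Ravi and Zane: together they cover plumbing, painting, flooring, tiling, roofing — every task.
Total fee: 12 + 13 = 25.
No cover costs less than 25.

25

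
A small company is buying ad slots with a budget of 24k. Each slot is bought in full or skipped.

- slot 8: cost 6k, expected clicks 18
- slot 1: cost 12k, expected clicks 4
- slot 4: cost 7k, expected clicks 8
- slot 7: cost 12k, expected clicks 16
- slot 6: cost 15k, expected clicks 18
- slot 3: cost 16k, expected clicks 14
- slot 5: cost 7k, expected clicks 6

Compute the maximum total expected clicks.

Allowing fractional choices, the relaxed optimum would be about 41.2, but ad slots are indivisible.
slot 8 + slot 6: cost 6 + 15 = 21 ≤ 24, expected clicks 18 + 18 = 36.
slot 8 + slot 4 + slot 5: cost 6 + 7 + 7 = 20 ≤ 24, expected clicks 18 + 8 + 6 = 32.
slot 8 + slot 7: cost 6 + 12 = 18 ≤ 24, expected clicks 18 + 16 = 34.
Best is slot 8 and slot 6 with total expected clicks 36.

36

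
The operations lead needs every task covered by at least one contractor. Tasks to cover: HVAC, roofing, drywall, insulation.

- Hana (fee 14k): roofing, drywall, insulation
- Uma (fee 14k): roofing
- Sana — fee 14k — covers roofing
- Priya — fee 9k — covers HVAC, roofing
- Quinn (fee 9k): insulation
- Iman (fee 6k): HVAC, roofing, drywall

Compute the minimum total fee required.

Choose Quinn and Iman: together they cover HVAC, roofing, drywall, insulation — every task.
Total fee: 9 + 6 = 15.
No cover costs less than 15.

15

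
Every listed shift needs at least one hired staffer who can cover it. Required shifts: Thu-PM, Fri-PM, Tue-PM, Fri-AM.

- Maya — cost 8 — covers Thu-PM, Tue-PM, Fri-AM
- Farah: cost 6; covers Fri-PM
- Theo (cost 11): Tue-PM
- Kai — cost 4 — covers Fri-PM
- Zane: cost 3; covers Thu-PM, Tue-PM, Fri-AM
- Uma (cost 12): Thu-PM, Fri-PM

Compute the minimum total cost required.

7

Choose Kai and Zane: together they cover Thu-PM, Fri-PM, Tue-PM, Fri-AM — every shift.
Total cost: 4 + 3 = 7.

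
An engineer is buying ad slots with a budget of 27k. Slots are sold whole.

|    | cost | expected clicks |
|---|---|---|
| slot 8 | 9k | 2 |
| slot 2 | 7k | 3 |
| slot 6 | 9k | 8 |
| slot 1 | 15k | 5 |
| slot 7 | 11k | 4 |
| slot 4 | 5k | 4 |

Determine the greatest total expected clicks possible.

Take slot 6, slot 7, and slot 4: cost 9 + 11 + 5 = 25 ≤ 27, expected clicks 8 + 4 + 4 = 16.
No other feasible combination does better.

16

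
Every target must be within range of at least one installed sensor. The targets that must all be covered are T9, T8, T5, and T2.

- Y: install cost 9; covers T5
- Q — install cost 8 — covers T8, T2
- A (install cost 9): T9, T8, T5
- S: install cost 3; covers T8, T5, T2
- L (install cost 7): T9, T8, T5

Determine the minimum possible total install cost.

10

Choose S and L: together they cover T9, T8, T5, T2 — every target.
Total install cost: 3 + 7 = 10.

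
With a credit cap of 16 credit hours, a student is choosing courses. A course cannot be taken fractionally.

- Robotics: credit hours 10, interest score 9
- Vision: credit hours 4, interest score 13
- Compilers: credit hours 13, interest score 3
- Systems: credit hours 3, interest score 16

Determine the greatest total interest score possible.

Allowing fractional choices, the relaxed optimum would be about 37.1, but courses are indivisible.
Vision + Systems: credit hours 4 + 3 = 7 ≤ 16, interest score 13 + 16 = 29.
Robotics + Systems: credit hours 10 + 3 = 13 ≤ 16, interest score 9 + 16 = 25.
Best is Vision and Systems with total interest score 29.

29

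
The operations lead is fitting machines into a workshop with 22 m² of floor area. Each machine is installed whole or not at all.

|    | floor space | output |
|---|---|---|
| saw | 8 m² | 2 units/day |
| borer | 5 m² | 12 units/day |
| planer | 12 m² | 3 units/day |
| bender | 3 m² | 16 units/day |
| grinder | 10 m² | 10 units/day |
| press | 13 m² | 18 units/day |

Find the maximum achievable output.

Allowing fractional choices, the relaxed optimum would be about 47.0, but machines are indivisible.
bender + press: floor space 3 + 13 = 16 ≤ 22, output 16 + 18 = 34.
borer + bender + press: floor space 5 + 3 + 13 = 21 ≤ 22, output 12 + 16 + 18 = 46.
borer + bender + grinder: floor space 5 + 3 + 10 = 18 ≤ 22, output 12 + 16 + 10 = 38.
Best is borer, bender, and press with total output 46.

46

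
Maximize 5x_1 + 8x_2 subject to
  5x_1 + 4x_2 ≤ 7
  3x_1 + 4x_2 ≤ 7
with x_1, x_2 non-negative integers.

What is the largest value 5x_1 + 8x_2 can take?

8

The continuous relaxation peaks at (0, 1.75) with value 14.00; rounding to a feasible lattice point costs some objective.
(x_1,x_2)=(0,1): 5·0+4·1=4≤7, 3·0+4·1=4≤7, objective 8.
(x_1,x_2)=(1,0): 5·1+4·0=5≤7, 3·1+4·0=3≤7, objective 5.
(x_1,x_2)=(0,0): 5·0+4·0=0≤7, 3·0+4·0=0≤7, objective 0.
Maximum is 8 at (x_1,x_2)=(0,1).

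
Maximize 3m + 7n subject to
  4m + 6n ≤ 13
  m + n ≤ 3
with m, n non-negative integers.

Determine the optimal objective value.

14

The continuous relaxation peaks at (0, 2.17) with value 15.17; rounding to a feasible lattice point costs some objective.
(m,n)=(0,2): 4·0+6·2=12≤13, 1·0+1·2=2≤3, objective 14.
(m,n)=(1,1): 4·1+6·1=10≤13, 1·1+1·1=2≤3, objective 10.
The best lattice point is (0,2), giving 14.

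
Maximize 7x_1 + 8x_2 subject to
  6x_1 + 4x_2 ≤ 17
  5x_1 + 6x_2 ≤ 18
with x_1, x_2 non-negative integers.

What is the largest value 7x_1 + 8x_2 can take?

The continuous relaxation peaks at (1.88, 1.44) with value 24.62; rounding to a feasible lattice point costs some objective.
(x_1,x_2)=(0,3): 6·0+4·3=12≤17, 5·0+6·3=18≤18, objective 24.
(x_1,x_2)=(1,2): 6·1+4·2=14≤17, 5·1+6·2=17≤18, objective 23.
Maximum is 24 at (x_1,x_2)=(0,3).

24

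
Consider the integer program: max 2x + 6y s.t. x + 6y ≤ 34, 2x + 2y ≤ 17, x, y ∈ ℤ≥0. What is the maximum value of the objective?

36

The continuous relaxation peaks at (3.4, 5.1) with value 37.40; rounding to a feasible lattice point costs some objective.
(x,y)=(3,5): 1·3+6·5=33≤34, 2·3+2·5=16≤17, objective 36.
(x,y)=(2,5): 1·2+6·5=32≤34, 2·2+2·5=14≤17, objective 34.
(x,y)=(4,4): 1·4+6·4=28≤34, 2·4+2·4=16≤17, objective 32.
(x,y)=(3,4): 1·3+6·4=27≤34, 2·3+2·4=14≤17, objective 30.
Maximum is 36 at (x,y)=(3,5).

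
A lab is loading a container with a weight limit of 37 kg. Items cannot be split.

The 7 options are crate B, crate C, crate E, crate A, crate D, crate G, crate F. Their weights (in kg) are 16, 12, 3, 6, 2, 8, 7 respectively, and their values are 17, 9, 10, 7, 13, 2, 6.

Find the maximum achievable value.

53

Allowing fractional choices, the relaxed optimum would be about 55.2, but items are indivisible.
crate B + crate C + crate E + crate D: weight 16 + 12 + 3 + 2 = 33 ≤ 37, value 17 + 9 + 10 + 13 = 49.
crate B + crate E + crate A + crate D + crate F: weight 16 + 3 + 6 + 2 + 7 = 34 ≤ 37, value 17 + 10 + 7 + 13 + 6 = 53.
Best is crate B, crate E, crate A, crate D, and crate F with total value 53.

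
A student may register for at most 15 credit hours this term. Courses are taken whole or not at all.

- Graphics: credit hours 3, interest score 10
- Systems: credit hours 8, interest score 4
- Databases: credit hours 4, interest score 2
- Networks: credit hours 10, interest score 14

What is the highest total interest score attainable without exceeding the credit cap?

24

Graphics + Networks: credit hours 3 + 10 = 13 ≤ 15, interest score 10 + 14 = 24.
Databases + Networks: credit hours 4 + 10 = 14 ≤ 15, interest score 2 + 14 = 16.
Best is Graphics and Networks with total interest score 24.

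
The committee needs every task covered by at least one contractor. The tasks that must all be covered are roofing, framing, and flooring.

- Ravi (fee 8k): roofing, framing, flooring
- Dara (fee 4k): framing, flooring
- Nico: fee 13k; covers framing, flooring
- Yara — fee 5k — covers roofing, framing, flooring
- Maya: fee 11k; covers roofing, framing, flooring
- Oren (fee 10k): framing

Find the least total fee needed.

This is an integer covering problem.
Yara alone covers roofing, framing, flooring — every task.
Total fee: 5.
No cover costs less than 5.

5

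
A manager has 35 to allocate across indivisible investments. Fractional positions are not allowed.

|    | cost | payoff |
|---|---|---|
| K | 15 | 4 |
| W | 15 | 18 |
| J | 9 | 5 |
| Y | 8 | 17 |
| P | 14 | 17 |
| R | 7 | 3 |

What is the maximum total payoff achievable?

40

This is an integer program with binary decision variables.
J + Y + P: cost 9 + 8 + 14 = 31 ≤ 35, payoff 5 + 17 + 17 = 39.
W + J + Y: cost 15 + 9 + 8 = 32 ≤ 35, payoff 18 + 5 + 17 = 40.
Best is W, J, and Y with total payoff 40.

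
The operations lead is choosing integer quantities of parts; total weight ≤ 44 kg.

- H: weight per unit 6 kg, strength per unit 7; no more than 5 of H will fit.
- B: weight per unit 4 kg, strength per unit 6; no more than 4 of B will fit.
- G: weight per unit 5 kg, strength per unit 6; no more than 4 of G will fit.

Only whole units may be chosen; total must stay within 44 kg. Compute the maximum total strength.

57

This is a bounded integer knapsack.
B has the best ratio (6/4); taking only B gives at most 4×6 = 24 (stopped by the supply cap of 4).
Mixing does better — 3×H, 4×B, and 2×G: weight 44 ≤ 44, strength 3·7 + 4·6 + 2·6 = 57.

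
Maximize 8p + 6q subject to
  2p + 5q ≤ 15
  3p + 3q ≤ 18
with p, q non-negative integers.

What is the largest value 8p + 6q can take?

48

(p,q)=(6,0): 2·6+5·0=12≤15, 3·6+3·0=18≤18, objective 48.
(p,q)=(5,1): 2·5+5·1=15≤15, 3·5+3·1=18≤18, objective 46.
No feasible integer point exceeds 48.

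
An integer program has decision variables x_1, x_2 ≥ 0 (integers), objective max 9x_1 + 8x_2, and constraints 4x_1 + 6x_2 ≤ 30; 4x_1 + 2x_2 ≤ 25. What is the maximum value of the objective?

54

The continuous relaxation peaks at (5.62, 1.25) with value 60.62; rounding to a feasible lattice point costs some objective.
(x_1,x_2)=(6,0): 4·6+6·0=24≤30, 4·6+2·0=24≤25, objective 54.
(x_1,x_2)=(5,1): 4·5+6·1=26≤30, 4·5+2·1=22≤25, objective 53.
(x_1,x_2)=(4,2): 4·4+6·2=28≤30, 4·4+2·2=20≤25, objective 52.
(x_1,x_2)=(5,0): 4·5+6·0=20≤30, 4·5+2·0=20≤25, objective 45.
No feasible integer point exceeds 54.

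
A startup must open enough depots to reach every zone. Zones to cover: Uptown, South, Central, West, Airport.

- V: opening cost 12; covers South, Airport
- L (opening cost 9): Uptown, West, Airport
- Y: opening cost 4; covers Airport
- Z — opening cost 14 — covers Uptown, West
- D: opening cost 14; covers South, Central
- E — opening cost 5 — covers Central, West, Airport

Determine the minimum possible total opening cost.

This is a weighted set-cover instance.
The greedy cost-per-new-zone heuristic would pick E, L, and V for 26, but a cheaper cover exists.
Choose L and D: together they cover Uptown, South, Central, West, Airport — every zone.
Total opening cost: 9 + 14 = 23.
No cover costs less than 23.

23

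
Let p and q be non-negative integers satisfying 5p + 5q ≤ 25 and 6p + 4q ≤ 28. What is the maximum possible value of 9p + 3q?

39

The continuous relaxation peaks at (4.67, 0) with value 42.00; rounding to a feasible lattice point costs some objective.
(p,q)=(4,1): 5·4+5·1=25≤25, 6·4+4·1=28≤28, objective 39.
(p,q)=(4,0): 5·4+5·0=20≤25, 6·4+4·0=24≤28, objective 36.
Maximum is 39 at (p,q)=(4,1).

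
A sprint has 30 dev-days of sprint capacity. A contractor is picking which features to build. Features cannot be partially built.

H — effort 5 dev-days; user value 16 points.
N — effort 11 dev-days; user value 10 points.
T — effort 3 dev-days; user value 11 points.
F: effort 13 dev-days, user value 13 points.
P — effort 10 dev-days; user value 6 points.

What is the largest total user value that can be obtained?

Allowing fractional choices, the relaxed optimum would be about 48.2, but features are indivisible.
H + T + F: effort 5 + 3 + 13 = 21 ≤ 30, user value 16 + 11 + 13 = 40.
H + N + T + P: effort 5 + 11 + 3 + 10 = 29 ≤ 30, user value 16 + 10 + 11 + 6 = 43.
H + N + F: effort 5 + 11 + 13 = 29 ≤ 30, user value 16 + 10 + 13 = 39.
Best is H, N, T, and P with total user value 43.

43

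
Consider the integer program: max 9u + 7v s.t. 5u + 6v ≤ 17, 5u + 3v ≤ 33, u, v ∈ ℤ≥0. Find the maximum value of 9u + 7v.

The continuous relaxation peaks at (3.4, 0) with value 30.60; rounding to a feasible lattice point costs some objective.
(u,v)=(3,0): 5·3+6·0=15≤17, 5·3+3·0=15≤33, objective 27.
(u,v)=(2,1): 5·2+6·1=16≤17, 5·2+3·1=13≤33, objective 25.
(u,v)=(2,0): 5·2+6·0=10≤17, 5·2+3·0=10≤33, objective 18.
No feasible integer point exceeds 27.

27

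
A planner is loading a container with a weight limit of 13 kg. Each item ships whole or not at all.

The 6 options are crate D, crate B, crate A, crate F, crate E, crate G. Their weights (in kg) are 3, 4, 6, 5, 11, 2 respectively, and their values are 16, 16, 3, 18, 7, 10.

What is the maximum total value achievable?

crate D + crate F + crate G: weight 3 + 5 + 2 = 10 ≤ 13, value 16 + 18 + 10 = 44.
crate D + crate B + crate F: weight 3 + 4 + 5 = 12 ≤ 13, value 16 + 16 + 18 = 50.
Best is crate D, crate B, and crate F with total value 50.

50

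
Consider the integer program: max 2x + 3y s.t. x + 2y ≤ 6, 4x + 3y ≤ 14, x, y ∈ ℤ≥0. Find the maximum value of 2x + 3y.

(x,y)=(2,2): 1·2+2·2=6≤6, 4·2+3·2=14≤14, objective 10.
(x,y)=(1,2): 1·1+2·2=5≤6, 4·1+3·2=10≤14, objective 8.
(x,y)=(2,1): 1·2+2·1=4≤6, 4·2+3·1=11≤14, objective 7.
(x,y)=(1,1): 1·1+2·1=3≤6, 4·1+3·1=7≤14, objective 5.
Maximum is 10 at (x,y)=(2,2).

10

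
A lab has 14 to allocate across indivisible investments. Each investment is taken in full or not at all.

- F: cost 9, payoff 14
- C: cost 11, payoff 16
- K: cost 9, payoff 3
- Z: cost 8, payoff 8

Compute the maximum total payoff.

16

Take C: cost 11 ≤ 14, payoff 16.
No other feasible combination does better.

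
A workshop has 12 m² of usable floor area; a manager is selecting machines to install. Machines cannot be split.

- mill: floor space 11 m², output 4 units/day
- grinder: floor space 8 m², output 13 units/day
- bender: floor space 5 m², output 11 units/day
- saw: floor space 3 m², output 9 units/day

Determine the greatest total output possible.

Allowing fractional choices, the relaxed optimum would be about 26.5, but machines are indivisible.
grinder: floor space 8 ≤ 12, output 13.
grinder + saw: floor space 8 + 3 = 11 ≤ 12, output 13 + 9 = 22.
bender + saw: floor space 5 + 3 = 8 ≤ 12, output 11 + 9 = 20.
Best is grinder and saw with total output 22.

22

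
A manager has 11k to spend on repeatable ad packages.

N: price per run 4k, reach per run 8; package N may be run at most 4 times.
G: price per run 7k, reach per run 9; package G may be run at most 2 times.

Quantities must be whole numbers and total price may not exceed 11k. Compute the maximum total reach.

N has the best ratio (8/4); taking only N gives at most 2×8 = 16 (stopped by the price limit).
Mixing does better — 1×N and 1×G: price 11 ≤ 11, reach 1·8 + 1·9 = 17.

17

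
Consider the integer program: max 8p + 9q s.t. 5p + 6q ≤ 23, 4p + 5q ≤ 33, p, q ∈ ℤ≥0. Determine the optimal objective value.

(p,q)=(1,3): 5·1+6·3=23≤23, 4·1+5·3=19≤33, objective 35.
(p,q)=(2,2): 5·2+6·2=22≤23, 4·2+5·2=18≤33, objective 34.
(p,q)=(3,1): 5·3+6·1=21≤23, 4·3+5·1=17≤33, objective 33.
(p,q)=(4,0): 5·4+6·0=20≤23, 4·4+5·0=16≤33, objective 32.
Maximum is 35 at (p,q)=(1,3).

35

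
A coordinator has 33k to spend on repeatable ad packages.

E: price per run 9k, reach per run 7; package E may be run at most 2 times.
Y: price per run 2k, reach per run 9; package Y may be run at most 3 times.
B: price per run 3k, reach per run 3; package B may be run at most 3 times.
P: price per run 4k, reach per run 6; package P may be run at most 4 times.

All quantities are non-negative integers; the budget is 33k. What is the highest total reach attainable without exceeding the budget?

Y has the best ratio (9/2); taking only Y gives at most 3×9 = 27 (stopped by the supply cap of 3).
Mixing does better — 3×Y, 3×B, and 4×P: price 31 ≤ 33, reach 3·9 + 3·3 + 4·6 = 60.

60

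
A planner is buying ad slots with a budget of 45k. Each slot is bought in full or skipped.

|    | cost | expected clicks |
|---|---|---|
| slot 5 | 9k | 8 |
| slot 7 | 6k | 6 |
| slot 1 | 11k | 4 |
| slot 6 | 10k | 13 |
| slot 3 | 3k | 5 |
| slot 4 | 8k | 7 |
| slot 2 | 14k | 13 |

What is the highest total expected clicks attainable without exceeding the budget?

This is a 0-1 knapsack instance.
Allowing fractional choices, the relaxed optimum would be about 47.6, but ad slots are indivisible.
slot 7 + slot 6 + slot 3 + slot 4 + slot 2: cost 6 + 10 + 3 + 8 + 14 = 41 ≤ 45, expected clicks 6 + 13 + 5 + 7 + 13 = 44.
slot 5 + slot 6 + slot 3 + slot 4 + slot 2: cost 9 + 10 + 3 + 8 + 14 = 44 ≤ 45, expected clicks 8 + 13 + 5 + 7 + 13 = 46.
slot 5 + slot 7 + slot 6 + slot 3 + slot 2: cost 9 + 6 + 10 + 3 + 14 = 42 ≤ 45, expected clicks 8 + 6 + 13 + 5 + 13 = 45.
Best is slot 5, slot 6, slot 3, slot 4, and slot 2 with total expected clicks 46.

46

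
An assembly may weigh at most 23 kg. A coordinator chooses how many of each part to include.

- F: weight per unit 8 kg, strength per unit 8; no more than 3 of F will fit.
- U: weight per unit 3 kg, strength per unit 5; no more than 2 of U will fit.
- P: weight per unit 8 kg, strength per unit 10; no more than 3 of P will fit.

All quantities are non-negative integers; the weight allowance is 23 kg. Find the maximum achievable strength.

30

U has the best ratio (5/3); taking only U gives at most 2×5 = 10 (stopped by the supply cap of 2).
Mixing does better — 2×U and 2×P: weight 22 ≤ 23, strength 2·5 + 2·10 = 30.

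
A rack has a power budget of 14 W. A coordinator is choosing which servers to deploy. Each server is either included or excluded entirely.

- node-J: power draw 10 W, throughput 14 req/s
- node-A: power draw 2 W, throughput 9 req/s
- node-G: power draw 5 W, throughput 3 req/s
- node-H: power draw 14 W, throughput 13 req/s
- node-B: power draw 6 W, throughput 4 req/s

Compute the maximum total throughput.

Take node-J and node-A: power draw 10 + 2 = 12 ≤ 14, throughput 14 + 9 = 23.
No other feasible combination does better.

23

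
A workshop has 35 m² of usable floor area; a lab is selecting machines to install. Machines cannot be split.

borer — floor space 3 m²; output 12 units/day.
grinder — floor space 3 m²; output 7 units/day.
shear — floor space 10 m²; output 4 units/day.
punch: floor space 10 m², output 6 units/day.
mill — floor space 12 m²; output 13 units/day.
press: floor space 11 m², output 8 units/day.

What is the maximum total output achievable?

Allowing fractional choices, the relaxed optimum would be about 43.6, but machines are indivisible.
borer + grinder + shear + mill: floor space 3 + 3 + 10 + 12 = 28 ≤ 35, output 12 + 7 + 4 + 13 = 36.
borer + grinder + mill + press: floor space 3 + 3 + 12 + 11 = 29 ≤ 35, output 12 + 7 + 13 + 8 = 40.
borer + grinder + punch + mill: floor space 3 + 3 + 10 + 12 = 28 ≤ 35, output 12 + 7 + 6 + 13 = 38.
Best is borer, grinder, mill, and press with total output 40.

40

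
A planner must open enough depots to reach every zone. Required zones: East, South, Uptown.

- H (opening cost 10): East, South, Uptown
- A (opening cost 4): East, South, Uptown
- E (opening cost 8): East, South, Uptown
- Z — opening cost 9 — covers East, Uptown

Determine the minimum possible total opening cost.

4

A alone covers East, South, Uptown — every zone.
Total opening cost: 4.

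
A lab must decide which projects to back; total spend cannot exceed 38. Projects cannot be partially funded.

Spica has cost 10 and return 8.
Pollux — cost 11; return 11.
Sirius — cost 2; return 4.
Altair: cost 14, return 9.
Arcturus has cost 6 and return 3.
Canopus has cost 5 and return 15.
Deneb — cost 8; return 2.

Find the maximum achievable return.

42

Pollux + Sirius + Altair + Arcturus + Canopus: cost 11 + 2 + 14 + 6 + 5 = 38 ≤ 38, return 11 + 4 + 9 + 3 + 15 = 42.
Spica + Pollux + Sirius + Arcturus + Canopus: cost 10 + 11 + 2 + 6 + 5 = 34 ≤ 38, return 8 + 11 + 4 + 3 + 15 = 41.
Best is Pollux, Sirius, Altair, Arcturus, and Canopus with total return 42.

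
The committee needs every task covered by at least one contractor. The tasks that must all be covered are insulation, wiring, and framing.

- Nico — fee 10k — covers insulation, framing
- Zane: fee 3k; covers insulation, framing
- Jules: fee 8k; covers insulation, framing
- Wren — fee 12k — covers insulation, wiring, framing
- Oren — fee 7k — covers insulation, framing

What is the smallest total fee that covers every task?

12

The greedy cost-per-new-task heuristic would pick Zane and Wren for 15, but a cheaper cover exists.
Wren alone covers insulation, wiring, framing — every task.
Total fee: 12.
No cover costs less than 12.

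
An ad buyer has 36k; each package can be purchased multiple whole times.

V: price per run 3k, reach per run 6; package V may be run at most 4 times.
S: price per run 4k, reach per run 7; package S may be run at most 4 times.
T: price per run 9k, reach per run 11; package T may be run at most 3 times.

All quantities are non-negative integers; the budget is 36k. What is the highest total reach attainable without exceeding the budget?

57

Take 3×V, 4×S, and 1×T: price 34 ≤ 36, reach 3·6 + 4·7 + 1·11 = 57.
No other integer combination yields more.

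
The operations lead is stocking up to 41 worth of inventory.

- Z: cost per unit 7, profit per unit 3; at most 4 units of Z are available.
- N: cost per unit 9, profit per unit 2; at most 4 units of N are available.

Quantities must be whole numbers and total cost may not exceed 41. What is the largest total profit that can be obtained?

14

3×Z and 2×N: cost 39 ≤ 41, profit 3·3 + 2·2 = 13.
4×Z and 1×N: cost 37 ≤ 41, profit 4·3 + 1·2 = 14.
Best is 14.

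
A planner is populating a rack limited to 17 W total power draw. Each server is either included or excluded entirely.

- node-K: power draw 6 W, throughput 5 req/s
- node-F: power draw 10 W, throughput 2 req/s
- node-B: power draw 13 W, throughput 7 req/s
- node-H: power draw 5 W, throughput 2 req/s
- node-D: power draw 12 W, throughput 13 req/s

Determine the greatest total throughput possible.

15

Allowing fractional choices, the relaxed optimum would be about 17.2, but servers are indivisible.
node-H + node-D: power draw 5 + 12 = 17 ≤ 17, throughput 2 + 13 = 15.
node-D: power draw 12 ≤ 17, throughput 13.
Best is node-H and node-D with total throughput 15.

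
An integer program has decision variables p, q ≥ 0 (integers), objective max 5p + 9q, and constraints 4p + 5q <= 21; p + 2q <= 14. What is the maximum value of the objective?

(p,q)=(0,4): 4·0+5·4=20≤21, 1·0+2·4=8≤14, objective 36.
(p,q)=(1,3): 4·1+5·3=19≤21, 1·1+2·3=7≤14, objective 32.
(p,q)=(0,3): 4·0+5·3=15≤21, 1·0+2·3=6≤14, objective 27.
The best lattice point is (0,4), giving 36.

36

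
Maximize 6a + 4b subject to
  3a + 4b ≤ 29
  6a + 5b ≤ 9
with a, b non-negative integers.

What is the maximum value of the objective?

6

The continuous relaxation peaks at (1.5, 0) with value 9.00; rounding to a feasible lattice point costs some objective.
(a,b)=(1,0): 3·1+4·0=3≤29, 6·1+5·0=6≤9, objective 6.
(a,b)=(0,1): 3·0+4·1=4≤29, 6·0+5·1=5≤9, objective 4.
Maximum is 6 at (a,b)=(1,0).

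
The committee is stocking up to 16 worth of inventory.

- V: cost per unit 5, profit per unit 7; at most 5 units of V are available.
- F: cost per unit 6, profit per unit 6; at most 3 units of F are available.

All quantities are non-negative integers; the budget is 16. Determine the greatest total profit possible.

21

3×V: cost 15 ≤ 16, profit 3·7 = 21.
2×V and 1×F: cost 16 ≤ 16, profit 2·7 + 1·6 = 20.
Best is 21.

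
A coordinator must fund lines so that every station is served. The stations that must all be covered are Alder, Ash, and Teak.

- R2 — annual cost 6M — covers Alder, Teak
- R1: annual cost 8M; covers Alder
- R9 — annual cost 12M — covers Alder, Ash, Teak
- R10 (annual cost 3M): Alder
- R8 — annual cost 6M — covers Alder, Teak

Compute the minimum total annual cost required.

12

This is a weighted set-cover instance.
R9 alone covers Alder, Ash, Teak — every station.
Total annual cost: 12.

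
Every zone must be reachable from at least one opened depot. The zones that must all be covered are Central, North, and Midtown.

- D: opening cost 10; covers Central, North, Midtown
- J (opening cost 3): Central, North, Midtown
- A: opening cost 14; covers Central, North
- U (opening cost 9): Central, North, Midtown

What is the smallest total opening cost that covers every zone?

J alone covers Central, North, Midtown — every zone.
Total opening cost: 3.

3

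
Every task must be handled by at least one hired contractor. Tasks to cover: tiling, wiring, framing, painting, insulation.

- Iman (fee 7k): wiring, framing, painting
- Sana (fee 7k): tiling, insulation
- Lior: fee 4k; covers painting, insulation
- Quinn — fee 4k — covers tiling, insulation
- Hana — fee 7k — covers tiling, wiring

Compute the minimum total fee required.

This is an integer covering problem.
The greedy cost-per-new-task heuristic would pick Lior, Iman, and Quinn for 15, but a cheaper cover exists.
Choose Iman and Quinn: together they cover tiling, wiring, framing, painting, insulation — every task.
Total fee: 7 + 4 = 11.
No cover costs less than 11.

11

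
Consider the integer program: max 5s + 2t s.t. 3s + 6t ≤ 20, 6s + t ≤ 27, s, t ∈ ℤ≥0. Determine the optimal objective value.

(s,t)=(4,1) is feasible, giving 22.
(s,t)=(4,0) is feasible, giving 20.
Maximum is 22 at (s,t)=(4,1).

22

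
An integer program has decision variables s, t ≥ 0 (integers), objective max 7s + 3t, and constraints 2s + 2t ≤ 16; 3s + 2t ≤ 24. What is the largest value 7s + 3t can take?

(s,t)=(8,0) is feasible, giving 56.
(s,t)=(7,1) is feasible, giving 52.
(s,t)=(7,0) is feasible, giving 49.
The best lattice point is (8,0), giving 56.

56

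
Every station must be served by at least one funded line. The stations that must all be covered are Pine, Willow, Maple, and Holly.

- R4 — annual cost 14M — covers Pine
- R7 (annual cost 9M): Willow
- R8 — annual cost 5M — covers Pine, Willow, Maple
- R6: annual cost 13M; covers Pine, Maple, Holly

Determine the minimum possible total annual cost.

Choose R8 and R6: together they cover Pine, Willow, Maple, Holly — every station.
Total annual cost: 5 + 13 = 18.

18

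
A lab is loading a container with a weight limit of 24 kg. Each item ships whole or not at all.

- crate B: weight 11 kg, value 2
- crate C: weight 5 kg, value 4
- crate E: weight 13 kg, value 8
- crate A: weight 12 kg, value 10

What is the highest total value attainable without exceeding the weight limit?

Treat it as a binary knapsack problem.
crate C + crate E: weight 5 + 13 = 18 ≤ 24, value 4 + 8 = 12.
crate C + crate A: weight 5 + 12 = 17 ≤ 24, value 4 + 10 = 14.
Best is crate C and crate A with total value 14.

14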